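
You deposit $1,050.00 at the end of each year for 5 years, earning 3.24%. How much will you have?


Formula: FV = PMT * ((1+r)^n - 1) / r
Growth factor: (1 + 0.0324)^5 = 1.172843
Numerator: 1.172843 - 1 = 0.172843
FV = $1,050.00 * 0.172843 / 0.0324 = $5,601.40

$5,601.40


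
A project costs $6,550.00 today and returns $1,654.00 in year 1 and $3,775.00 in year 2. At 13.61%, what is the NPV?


Formula: NPV = C0 + C1/(1+r) + C2/(1+r)^2
Discount C1: $1,654.00 / (1 + 0.1361) = $1,455.86
Discount C2: $3,775.00 / (1 + 0.1361)^2 = $2,924.72
NPV = -$6,550.00 + $1,455.86 + $2,924.72 = -$2,169.43

-$2,169.43


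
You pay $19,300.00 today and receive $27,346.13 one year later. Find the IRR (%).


Formula: IRR = C1/C0 - 1
Substituting: IRR = $27,346.13 / $19,300.00 - 1
Ratio: 1.416898 - 1 = 0.416898
IRR = 41.6898%

41.6898%


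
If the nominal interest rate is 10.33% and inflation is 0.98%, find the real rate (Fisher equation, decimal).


Formula: (1 + r_real) = (1 + r_nom) / (1 + inflation)
Substituting: (1 + r_real) = 1.1033 / 1.0098
(1 + r_real) = 1.092593
r_real = 1.092593 - 1 = 0.092593

0.092593


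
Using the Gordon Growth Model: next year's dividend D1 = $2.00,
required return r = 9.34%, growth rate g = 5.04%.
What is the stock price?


Formula: P = D1 / (r - g)
Spread: r - g = 0.0934 - 0.0504 = 0.043
Substituting: P = $2.00 / 0.043
P = $46.51

$46.51


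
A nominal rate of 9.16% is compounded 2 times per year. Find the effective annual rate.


Formula: EAR = (1 + r/m)^m - 1
Period rate: r/m = 0.0916 / 2 = 0.0458
Compounding: (1 + 0.0458)^2 = 1.093698
EAR = 1.093698 - 1 = 0.093698

0.093698


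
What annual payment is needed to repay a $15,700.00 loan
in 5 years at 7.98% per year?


Formula: PMT = PV * r / (1 - (1+r)^(-n))
Denominator: 1 - (1 + 0.0798)^(-5) = 0.318786
Numerator: $15,700.00 * 0.0798 = 1252.86
PMT = 1252.86 / 0.318786 = $3,930.09

$3,930.09


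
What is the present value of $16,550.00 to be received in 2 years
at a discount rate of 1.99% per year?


Formula: PV = FV / (1 + r)^n
Substituting: PV = $16,550.00 / (1 + 0.0199)^2
Discount factor: (1.0199)^2 = 1.040196
PV = $16,550.00 / 1.040196 = $15,910.46

$15,910.46


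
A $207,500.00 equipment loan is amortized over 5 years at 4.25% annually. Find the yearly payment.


Formula: PMT = PV * r / (1 - (1+r)^(-n))
Denominator: 1 - (1 + 0.0425)^(-5) = 0.187881
Numerator: $207,500.00 * 0.0425 = 8818.75
PMT = 8818.75 / 0.187881 = $46,937.96

$46,937.96


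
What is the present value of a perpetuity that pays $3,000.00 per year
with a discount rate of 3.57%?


Formula: PV = C / r
Substituting: PV = $3,000.00 / 0.0357
PV = $84,033.61

$84,033.61


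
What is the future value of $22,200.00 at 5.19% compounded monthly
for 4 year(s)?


Formula: FV = P * (1 + r/m)^(m*t)
Period rate: r/m = 0.0519 / 12 = 0.004325
Total periods: m*t = 12 * 4 = 48
Growth factor: (1 + 0.004325)^48 = 1.23017
FV = $22,200.00 * 1.23017 = $27,309.77

$27,309.77


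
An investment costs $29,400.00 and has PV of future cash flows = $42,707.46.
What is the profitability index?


Formula: PI = PV(cash flows) / initial investment
Substituting: PI = $42,707.46 / $29,400.00
PI = 1.4526

1.4526


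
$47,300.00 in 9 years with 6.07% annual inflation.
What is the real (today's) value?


Formula: Real value = nominal / (1 + inflation)^years
Price level: (1 + 0.0607)^9 = 1.699547
Real value = $47,300.00 / 1.699547 = $27,830.95

$27,830.95


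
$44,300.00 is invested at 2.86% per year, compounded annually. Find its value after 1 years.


Formula: FV = P * (1 + r)^n
Substituting: FV = $44,300.00 * (1 + 0.0286)^1
Growth factor: (1.0286)^1 = 1.0286
FV = $44,300.00 * 1.0286 = $45,566.98

$45,566.98


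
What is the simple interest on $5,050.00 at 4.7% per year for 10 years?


Formula: I = P * r * t
Substituting: I = $5,050.00 * 0.047 * 10
Step: I = $5,050.00 * 0.47
I = $2,373.50

$2,373.50


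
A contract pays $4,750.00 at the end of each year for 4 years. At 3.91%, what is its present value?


Formula: PV = PMT * (1 - (1+r)^(-n)) / r
Discount factor: (1 + 0.0391)^(-4) = 0.85777
Bracket: 1 - 0.85777 = 0.14223
PV = $4,750.00 * 0.14223 / 0.0391 = $17,278.64

$17,278.64


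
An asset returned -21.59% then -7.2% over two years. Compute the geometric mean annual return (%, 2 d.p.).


Formula: Geometric mean = ((1+r1)*(1+r2))^(1/2) - 1
Product: (1 + -0.2159) * (1 + -0.072) = 0.7841 * 0.928 = 0.727645
Square root: 0.727645^0.5 = 0.853021
Geometric mean = 0.853021 - 1 = -0.146979
As percentage: -14.70%

-14.70%


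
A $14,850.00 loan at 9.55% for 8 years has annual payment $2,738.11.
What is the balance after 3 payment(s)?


Formula: Balance = PV*(1+r)^k - PMT*((1+r)^k - 1)/r
Growth: (1 + 0.0955)^3 = 1.314732
Accumulated factor: ((1+r)^k - 1)/r = 3.29562
Balance = $14,850.00 * 1.314732 - $2,738.11 * 3.29562
Balance = $10,500.00

$10,500.00


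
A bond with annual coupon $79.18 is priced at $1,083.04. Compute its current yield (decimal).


Formula: Current yield = annual coupon / price
Substituting: CY = $79.18 / $1,083.04
CY = 0.073109

0.073109


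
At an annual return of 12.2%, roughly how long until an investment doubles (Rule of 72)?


Formula: Years ≈ 72 / r
Substituting: Years ≈ 72 / 12.2
Years ≈ 5.9

5.9 years


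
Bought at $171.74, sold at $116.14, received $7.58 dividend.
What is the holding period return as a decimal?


Formula: HPR = (P1 - P0 + D) / P0
Gain: $116.14 - $171.74 + $7.58 = -$48.02
HPR = -$48.02 / $171.74 = -0.2796

-0.2796


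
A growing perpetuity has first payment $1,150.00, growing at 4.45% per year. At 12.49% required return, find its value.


Formula: PV = C / (r - g)
Spread: r - g = 0.1249 - 0.0445 = 0.0804
Substituting: PV = $1,150.00 / 0.0804
PV = $14,303.48

$14,303.48


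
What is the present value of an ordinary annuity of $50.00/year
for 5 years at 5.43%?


Formula: PV = PMT * (1 - (1+r)^(-n)) / r
Discount factor: (1 + 0.0543)^(-5) = 0.767678
Bracket: 1 - 0.767678 = 0.232322
PV = $50.00 * 0.232322 / 0.0543 = $213.92

$213.92


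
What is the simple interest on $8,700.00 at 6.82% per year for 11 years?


Formula: I = P * r * t
Substituting: I = $8,700.00 * 0.0682 * 11
Step: I = $8,700.00 * 0.7502
I = $6,526.74

$6,526.74


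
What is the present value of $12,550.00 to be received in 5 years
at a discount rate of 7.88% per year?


Formula: PV = FV / (1 + r)^n
Substituting: PV = $12,550.00 / (1 + 0.0788)^5
Discount factor: (1.0788)^5 = 1.461183
PV = $12,550.00 / 1.461183 = $8,588.93

$8,588.93


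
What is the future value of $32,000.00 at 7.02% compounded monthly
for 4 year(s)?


Formula: FV = P * (1 + r/m)^(m*t)
Period rate: r/m = 0.0702 / 12 = 0.00585
Total periods: m*t = 12 * 4 = 48
Growth factor: (1 + 0.00585)^48 = 1.323106
FV = $32,000.00 * 1.323106 = $42,339.39

$42,339.39


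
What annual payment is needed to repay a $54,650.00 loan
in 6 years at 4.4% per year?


Formula: PMT = PV * r / (1 - (1+r)^(-n))
Denominator: 1 - (1 + 0.044)^(-6) = 0.22768
Numerator: $54,650.00 * 0.044 = 2404.6
PMT = 2404.6 / 0.22768 = $10,561.29

$10,561.29


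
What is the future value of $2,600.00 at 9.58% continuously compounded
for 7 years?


Formula: FV = P * e^(r*t)
Exponent: r*t = 0.0958 * 7 = 0.6706
e^(0.6706) = 1.95541
FV = $2,600.00 * 1.95541 = $5,084.07

$5,084.07


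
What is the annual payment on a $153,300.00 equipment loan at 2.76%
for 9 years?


Formula: PMT = PV * r / (1 - (1+r)^(-n))
Denominator: 1 - (1 + 0.0276)^(-9) = 0.217322
Numerator: $153,300.00 * 0.0276 = 4231.08
PMT = 4231.08 / 0.217322 = $19,469.18

$19,469.18


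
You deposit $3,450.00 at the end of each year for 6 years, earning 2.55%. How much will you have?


Formula: FV = PMT * ((1+r)^n - 1) / r
Growth factor: (1 + 0.0255)^6 = 1.163092
Numerator: 1.163092 - 1 = 0.163092
FV = $3,450.00 * 0.163092 / 0.0255 = $22,065.36

$22,065.36


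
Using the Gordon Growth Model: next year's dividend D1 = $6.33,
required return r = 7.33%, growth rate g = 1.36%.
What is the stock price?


Formula: P = D1 / (r - g)
Spread: r - g = 0.0733 - 0.0136 = 0.0597
Substituting: P = $6.33 / 0.0597
P = $106.03

$106.03


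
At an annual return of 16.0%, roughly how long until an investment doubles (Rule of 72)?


Formula: Years ≈ 72 / r
Substituting: Years ≈ 72 / 16.0
Years ≈ 4.5

4.5 years


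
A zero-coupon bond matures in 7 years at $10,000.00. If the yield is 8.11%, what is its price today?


Formula: Price = FV / (1 + r)^n
Substituting: Price = $10,000.00 / (1 + 0.0811)^7
Discount factor: (1.0811)^7 = 1.726081
Price = $10,000.00 / 1.726081 = $5,793.47

$5,793.47


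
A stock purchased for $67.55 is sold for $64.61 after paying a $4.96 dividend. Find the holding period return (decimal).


Formula: HPR = (P1 - P0 + D) / P0
Gain: $64.61 - $67.55 + $4.96 = $2.02
HPR = $2.02 / $67.55 = 0.0299

0.0299


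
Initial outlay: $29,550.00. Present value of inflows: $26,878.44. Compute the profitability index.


Formula: PI = PV(cash flows) / initial investment
Substituting: PI = $26,878.44 / $29,550.00
PI = 0.9096

0.9096


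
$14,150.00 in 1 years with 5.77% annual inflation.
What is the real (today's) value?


Formula: Real value = nominal / (1 + inflation)^years
Price level: (1 + 0.0577)^1 = 1.0577
Real value = $14,150.00 / 1.0577 = $13,378.08

$13,378.08


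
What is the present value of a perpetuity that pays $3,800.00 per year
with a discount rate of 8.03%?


Formula: PV = C / r
Substituting: PV = $3,800.00 / 0.0803
PV = $47,322.54

$47,322.54


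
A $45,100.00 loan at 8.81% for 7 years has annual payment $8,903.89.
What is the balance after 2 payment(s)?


Formula: Balance = PV*(1+r)^k - PMT*((1+r)^k - 1)/r
Growth: (1 + 0.0881)^2 = 1.183962
Accumulated factor: ((1+r)^k - 1)/r = 2.0881
Balance = $45,100.00 * 1.183962 - $8,903.89 * 2.0881
Balance = $34,804.46

$34,804.46


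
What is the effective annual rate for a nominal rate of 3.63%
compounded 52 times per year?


Formula: EAR = (1 + r/m)^m - 1
Period rate: r/m = 0.0363 / 52 = 0.000698
Compounding: (1 + 0.000698)^52 = 1.036954
EAR = 1.036954 - 1 = 0.036954

0.036954


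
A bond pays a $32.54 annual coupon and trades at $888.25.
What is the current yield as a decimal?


Formula: Current yield = annual coupon / price
Substituting: CY = $32.54 / $888.25
CY = 0.036634

0.036634


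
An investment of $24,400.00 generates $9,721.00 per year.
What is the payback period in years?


Formula: Payback = investment / annual cash flow
Substituting: Payback = $24,400.00 / $9,721.00
Payback = 2.51 years

2.51 years


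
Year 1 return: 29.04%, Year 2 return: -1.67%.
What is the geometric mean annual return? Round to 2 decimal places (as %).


Formula: Geometric mean = ((1+r1)*(1+r2))^(1/2) - 1
Product: (1 + 0.2904) * (1 + -0.0167) = 1.2904 * 0.9833 = 1.26885
Square root: 1.26885^0.5 = 1.126433
Geometric mean = 1.126433 - 1 = 0.126433
As percentage: 12.64%

12.64%


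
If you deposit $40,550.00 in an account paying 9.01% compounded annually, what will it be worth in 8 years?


Formula: FV = P * (1 + r)^n
Substituting: FV = $40,550.00 * (1 + 0.0901)^8
Growth factor: (1.0901)^8 = 1.994026
FV = $40,550.00 * 1.994026 = $80,857.74

$80,857.74


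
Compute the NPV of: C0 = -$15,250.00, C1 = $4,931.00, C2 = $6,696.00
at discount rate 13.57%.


Formula: NPV = C0 + C1/(1+r) + C2/(1+r)^2
Discount C1: $4,931.00 / (1 + 0.1357) = $4,341.82
Discount C2: $6,696.00 / (1 + 0.1357)^2 = $5,191.44
NPV = -$15,250.00 + $4,341.82 + $5,191.44 = -$5,716.74

-$5,716.74


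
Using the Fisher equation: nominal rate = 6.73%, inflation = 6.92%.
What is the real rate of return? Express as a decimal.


Formula: (1 + r_real) = (1 + r_nom) / (1 + inflation)
Substituting: (1 + r_real) = 1.0673 / 1.0692
(1 + r_real) = 0.998223
r_real = 0.998223 - 1 = -0.001777

-0.001777


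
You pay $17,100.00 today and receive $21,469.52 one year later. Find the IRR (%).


Formula: IRR = C1/C0 - 1
Substituting: IRR = $21,469.52 / $17,100.00 - 1
Ratio: 1.255527 - 1 = 0.255527
IRR = 25.5527%

25.5527%


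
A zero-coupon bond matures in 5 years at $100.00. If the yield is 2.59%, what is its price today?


Formula: Price = FV / (1 + r)^n
Substituting: Price = $100.00 / (1 + 0.0259)^5
Discount factor: (1.0259)^5 = 1.136384
Price = $100.00 / 1.136384 = $88.00

$88.00


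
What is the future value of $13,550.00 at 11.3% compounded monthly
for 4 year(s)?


Formula: FV = P * (1 + r/m)^(m*t)
Period rate: r/m = 0.113 / 12 = 0.009417
Total periods: m*t = 12 * 4 = 48
Growth factor: (1 + 0.009417)^48 = 1.568132
FV = $13,550.00 * 1.568132 = $21,248.19

$21,248.19


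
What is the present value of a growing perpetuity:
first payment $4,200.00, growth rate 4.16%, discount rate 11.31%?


Formula: PV = C / (r - g)
Spread: r - g = 0.1131 - 0.0416 = 0.0715
Substituting: PV = $4,200.00 / 0.0715
PV = $58,741.26

$58,741.26


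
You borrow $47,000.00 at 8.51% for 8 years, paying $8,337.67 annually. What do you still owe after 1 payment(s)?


Formula: Balance = PV*(1+r)^k - PMT*((1+r)^k - 1)/r
Growth: (1 + 0.0851)^1 = 1.0851
Accumulated factor: ((1+r)^k - 1)/r = 1.0
Balance = $47,000.00 * 1.0851 - $8,337.67 * 1.0
Balance = $42,662.03

$42,662.03


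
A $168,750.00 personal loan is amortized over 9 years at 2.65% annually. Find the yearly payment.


Formula: PMT = PV * r / (1 - (1+r)^(-n))
Denominator: 1 - (1 + 0.0265)^(-9) = 0.209741
Numerator: $168,750.00 * 0.0265 = 4471.875
PMT = 4471.875 / 0.209741 = $21,320.93

$21,320.93


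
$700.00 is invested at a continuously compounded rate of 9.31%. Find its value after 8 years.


Formula: FV = P * e^(r*t)
Exponent: r*t = 0.0931 * 8 = 0.7448
e^(0.7448) = 2.10602
FV = $700.00 * 2.10602 = $1,474.21

$1,474.21


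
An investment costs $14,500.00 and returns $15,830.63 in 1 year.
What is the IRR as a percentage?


Formula: IRR = C1/C0 - 1
Substituting: IRR = $15,830.63 / $14,500.00 - 1
Ratio: 1.091768 - 1 = 0.091768
IRR = 9.1768%

9.1768%


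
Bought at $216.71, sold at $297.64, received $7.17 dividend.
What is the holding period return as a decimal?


Formula: HPR = (P1 - P0 + D) / P0
Gain: $297.64 - $216.71 + $7.17 = $88.10
HPR = $88.10 / $216.71 = 0.4065

0.4065


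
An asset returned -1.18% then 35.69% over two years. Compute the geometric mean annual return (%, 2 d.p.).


Formula: Geometric mean = ((1+r1)*(1+r2))^(1/2) - 1
Product: (1 + -0.0118) * (1 + 0.3569) = 0.9882 * 1.3569 = 1.340889
Square root: 1.340889^0.5 = 1.157967
Geometric mean = 1.157967 - 1 = 0.157967
As percentage: 15.80%

15.80%


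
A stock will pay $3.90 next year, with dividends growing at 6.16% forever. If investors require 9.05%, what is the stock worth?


Formula: P = D1 / (r - g)
Spread: r - g = 0.0905 - 0.0616 = 0.0289
Substituting: P = $3.90 / 0.0289
P = $134.95

$134.95


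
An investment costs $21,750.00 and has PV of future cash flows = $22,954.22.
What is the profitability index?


Formula: PI = PV(cash flows) / initial investment
Substituting: PI = $22,954.22 / $21,750.00
PI = 1.0554

1.0554


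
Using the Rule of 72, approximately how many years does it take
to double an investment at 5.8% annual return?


Formula: Years ≈ 72 / r
Substituting: Years ≈ 72 / 5.8
Years ≈ 12.4

12.4 years


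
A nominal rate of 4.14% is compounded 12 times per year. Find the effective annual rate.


Formula: EAR = (1 + r/m)^m - 1
Period rate: r/m = 0.0414 / 12 = 0.00345
Compounding: (1 + 0.00345)^12 = 1.042195
EAR = 1.042195 - 1 = 0.042195

0.042195


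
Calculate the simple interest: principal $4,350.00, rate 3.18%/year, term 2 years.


Formula: I = P * r * t
Substituting: I = $4,350.00 * 0.0318 * 2
Step: I = $4,350.00 * 0.0636
I = $276.66

$276.66


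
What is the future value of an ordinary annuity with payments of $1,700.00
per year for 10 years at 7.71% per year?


Formula: FV = PMT * ((1+r)^n - 1) / r
Growth factor: (1 + 0.0771)^10 = 2.101649
Numerator: 2.101649 - 1 = 1.101649
FV = $1,700.00 * 1.101649 / 0.0771 = $24,290.58

$24,290.58


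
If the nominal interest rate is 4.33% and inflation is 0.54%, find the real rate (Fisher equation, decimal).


Formula: (1 + r_real) = (1 + r_nom) / (1 + inflation)
Substituting: (1 + r_real) = 1.0433 / 1.0054
(1 + r_real) = 1.037696
r_real = 1.037696 - 1 = 0.037696

0.037696


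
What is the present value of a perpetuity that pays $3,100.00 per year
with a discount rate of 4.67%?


Formula: PV = C / r
Substituting: PV = $3,100.00 / 0.0467
PV = $66,381.16

$66,381.16


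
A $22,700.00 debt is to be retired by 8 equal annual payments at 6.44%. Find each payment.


Formula: PMT = PV * r / (1 - (1+r)^(-n))
Denominator: 1 - (1 + 0.0644)^(-8) = 0.393039
Numerator: $22,700.00 * 0.0644 = 1461.88
PMT = 1461.88 / 0.393039 = $3,719.43

$3,719.43


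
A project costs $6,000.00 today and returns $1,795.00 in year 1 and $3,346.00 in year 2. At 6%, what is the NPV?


Formula: NPV = C0 + C1/(1+r) + C2/(1+r)^2
Discount C1: $1,795.00 / (1 + 0.06) = $1,693.40
Discount C2: $3,346.00 / (1 + 0.06)^2 = $2,977.93
NPV = -$6,000.00 + $1,693.40 + $2,977.93 = -$1,328.68

-$1,328.68


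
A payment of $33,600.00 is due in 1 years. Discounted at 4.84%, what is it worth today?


Formula: PV = FV / (1 + r)^n
Substituting: PV = $33,600.00 / (1 + 0.0484)^1
Discount factor: (1.0484)^1 = 1.0484
PV = $33,600.00 / 1.0484 = $32,048.84

$32,048.84


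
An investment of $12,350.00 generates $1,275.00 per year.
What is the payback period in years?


Formula: Payback = investment / annual cash flow
Substituting: Payback = $12,350.00 / $1,275.00
Payback = 9.6863 years

9.6863 years


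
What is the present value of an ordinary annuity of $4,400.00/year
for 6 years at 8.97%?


Formula: PV = PMT * (1 - (1+r)^(-n)) / r
Discount factor: (1 + 0.0897)^(-6) = 0.597253
Bracket: 1 - 0.597253 = 0.402747
PV = $4,400.00 * 0.402747 / 0.0897 = $19,755.71

$19,755.71


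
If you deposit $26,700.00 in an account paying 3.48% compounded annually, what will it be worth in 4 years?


Formula: FV = P * (1 + r)^n
Substituting: FV = $26,700.00 * (1 + 0.0348)^4
Growth factor: (1.0348)^4 = 1.146636
FV = $26,700.00 * 1.146636 = $30,615.19

$30,615.19


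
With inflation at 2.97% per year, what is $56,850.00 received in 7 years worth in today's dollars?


Formula: Real value = nominal / (1 + inflation)^years
Price level: (1 + 0.0297)^7 = 1.227369
Real value = $56,850.00 / 1.227369 = $46,318.61

$46,318.61


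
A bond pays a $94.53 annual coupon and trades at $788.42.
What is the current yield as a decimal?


Formula: Current yield = annual coupon / price
Substituting: CY = $94.53 / $788.42
CY = 0.119898

0.119898


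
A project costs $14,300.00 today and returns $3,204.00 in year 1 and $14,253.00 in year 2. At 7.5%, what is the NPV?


Formula: NPV = C0 + C1/(1+r) + C2/(1+r)^2
Discount C1: $3,204.00 / (1 + 0.075) = $2,980.47
Discount C2: $14,253.00 / (1 + 0.075)^2 = $12,333.59
NPV = -$14,300.00 + $2,980.47 + $12,333.59 = $1,014.05

$1,014.05


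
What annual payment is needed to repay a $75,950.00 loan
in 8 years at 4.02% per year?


Formula: PMT = PV * r / (1 - (1+r)^(-n))
Denominator: 1 - (1 + 0.0402)^(-8) = 0.270433
Numerator: $75,950.00 * 0.0402 = 3053.19
PMT = 3053.19 / 0.270433 = $11,290.01

$11,290.01


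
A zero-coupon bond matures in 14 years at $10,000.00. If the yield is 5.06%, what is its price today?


Formula: Price = FV / (1 + r)^n
Substituting: Price = $10,000.00 / (1 + 0.0506)^14
Discount factor: (1.0506)^14 = 1.99583
Price = $10,000.00 / 1.99583 = $5,010.45

$5,010.45


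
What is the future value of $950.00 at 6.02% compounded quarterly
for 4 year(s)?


Formula: FV = P * (1 + r/m)^(m*t)
Period rate: r/m = 0.0602 / 4 = 0.01505
Total periods: m*t = 4 * 4 = 16
Growth factor: (1 + 0.01505)^16 = 1.269986
FV = $950.00 * 1.269986 = $1,206.49

$1,206.49


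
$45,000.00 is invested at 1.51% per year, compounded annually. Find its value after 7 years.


Formula: FV = P * (1 + r)^n
Substituting: FV = $45,000.00 * (1 + 0.0151)^7
Growth factor: (1.0151)^7 = 1.110611
FV = $45,000.00 * 1.110611 = $49,977.47

$49,977.47


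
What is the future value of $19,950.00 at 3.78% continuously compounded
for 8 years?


Formula: FV = P * e^(r*t)
Exponent: r*t = 0.0378 * 8 = 0.3024
e^(0.3024) = 1.353102
FV = $19,950.00 * 1.353102 = $26,994.39

$26,994.39


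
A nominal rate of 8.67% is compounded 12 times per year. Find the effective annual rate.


Formula: EAR = (1 + r/m)^m - 1
Period rate: r/m = 0.0867 / 12 = 0.007225
Compounding: (1 + 0.007225)^12 = 1.09023
EAR = 1.09023 - 1 = 0.09023

0.09023


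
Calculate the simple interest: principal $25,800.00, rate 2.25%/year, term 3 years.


Formula: I = P * r * t
Substituting: I = $25,800.00 * 0.0225 * 3
Step: I = $25,800.00 * 0.0675
I = $1,741.50

$1,741.50


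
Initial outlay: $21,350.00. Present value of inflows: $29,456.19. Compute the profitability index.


Formula: PI = PV(cash flows) / initial investment
Substituting: PI = $29,456.19 / $21,350.00
PI = 1.3797

1.3797


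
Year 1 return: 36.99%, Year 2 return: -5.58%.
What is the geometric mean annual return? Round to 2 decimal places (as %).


Formula: Geometric mean = ((1+r1)*(1+r2))^(1/2) - 1
Product: (1 + 0.3699) * (1 + -0.0558) = 1.3699 * 0.9442 = 1.29346
Square root: 1.29346^0.5 = 1.137304
Geometric mean = 1.137304 - 1 = 0.137304
As percentage: 13.73%

13.73%


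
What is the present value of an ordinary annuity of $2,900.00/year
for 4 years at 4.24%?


Formula: PV = PMT * (1 - (1+r)^(-n)) / r
Discount factor: (1 + 0.0424)^(-4) = 0.846959
Bracket: 1 - 0.846959 = 0.153041
PV = $2,900.00 * 0.153041 / 0.0424 = $10,467.43

$10,467.43


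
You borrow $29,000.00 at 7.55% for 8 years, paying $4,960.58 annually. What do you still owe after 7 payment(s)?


Formula: Balance = PV*(1+r)^k - PMT*((1+r)^k - 1)/r
Growth: (1 + 0.0755)^7 = 1.664458
Accumulated factor: ((1+r)^k - 1)/r = 8.800771
Balance = $29,000.00 * 1.664458 - $4,960.58 * 8.800771
Balance = $4,612.36

$4,612.36


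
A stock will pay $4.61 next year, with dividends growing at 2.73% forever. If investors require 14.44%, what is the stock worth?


Formula: P = D1 / (r - g)
Spread: r - g = 0.1444 - 0.0273 = 0.1171
Substituting: P = $4.61 / 0.1171
P = $39.37

$39.37


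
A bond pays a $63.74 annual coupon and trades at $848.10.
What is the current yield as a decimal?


Formula: Current yield = annual coupon / price
Substituting: CY = $63.74 / $848.10
CY = 0.075156

0.075156


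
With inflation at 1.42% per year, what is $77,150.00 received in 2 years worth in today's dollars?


Formula: Real value = nominal / (1 + inflation)^years
Price level: (1 + 0.0142)^2 = 1.028602
Real value = $77,150.00 / 1.028602 = $75,004.74

$75,004.74


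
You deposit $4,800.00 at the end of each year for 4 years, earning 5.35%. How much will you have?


Formula: FV = PMT * ((1+r)^n - 1) / r
Growth factor: (1 + 0.0535)^4 = 1.231794
Numerator: 1.231794 - 1 = 0.231794
FV = $4,800.00 * 0.231794 / 0.0535 = $20,796.49

$20,796.49


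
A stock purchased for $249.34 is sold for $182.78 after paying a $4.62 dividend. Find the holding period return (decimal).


Formula: HPR = (P1 - P0 + D) / P0
Gain: $182.78 - $249.34 + $4.62 = -$61.94
HPR = -$61.94 / $249.34 = -0.2484

-0.2484


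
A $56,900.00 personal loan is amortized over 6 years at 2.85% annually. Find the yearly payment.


Formula: PMT = PV * r / (1 - (1+r)^(-n))
Denominator: 1 - (1 + 0.0285)^(-6) = 0.15516
Numerator: $56,900.00 * 0.0285 = 1621.65
PMT = 1621.65 / 0.15516 = $10,451.44

$10,451.44


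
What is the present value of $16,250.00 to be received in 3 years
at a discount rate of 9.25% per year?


Formula: PV = FV / (1 + r)^n
Substituting: PV = $16,250.00 / (1 + 0.0925)^3
Discount factor: (1.0925)^3 = 1.30396
PV = $16,250.00 / 1.30396 = $12,462.04

$12,462.04


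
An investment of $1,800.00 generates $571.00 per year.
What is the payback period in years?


Formula: Payback = investment / annual cash flow
Substituting: Payback = $1,800.00 / $571.00
Payback = 3.1524 years

3.1524 years


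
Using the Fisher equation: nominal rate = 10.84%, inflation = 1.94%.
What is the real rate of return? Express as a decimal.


Formula: (1 + r_real) = (1 + r_nom) / (1 + inflation)
Substituting: (1 + r_real) = 1.1084 / 1.0194
(1 + r_real) = 1.087306
r_real = 1.087306 - 1 = 0.087306

0.087306


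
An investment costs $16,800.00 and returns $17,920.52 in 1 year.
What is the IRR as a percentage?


Formula: IRR = C1/C0 - 1
Substituting: IRR = $17,920.52 / $16,800.00 - 1
Ratio: 1.066698 - 1 = 0.066698
IRR = 6.6698%

6.6698%


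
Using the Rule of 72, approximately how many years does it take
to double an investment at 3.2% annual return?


Formula: Years ≈ 72 / r
Substituting: Years ≈ 72 / 3.2
Years ≈ 22.5

22.5 years


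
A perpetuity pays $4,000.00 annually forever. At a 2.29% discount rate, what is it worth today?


Formula: PV = C / r
Substituting: PV = $4,000.00 / 0.0229
PV = $174,672.49

$174,672.49


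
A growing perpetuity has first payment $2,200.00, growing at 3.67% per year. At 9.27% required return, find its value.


Formula: PV = C / (r - g)
Spread: r - g = 0.0927 - 0.0367 = 0.056
Substituting: PV = $2,200.00 / 0.056
PV = $39,285.71

$39,285.71


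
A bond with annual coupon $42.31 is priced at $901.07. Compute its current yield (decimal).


Formula: Current yield = annual coupon / price
Substituting: CY = $42.31 / $901.07
CY = 0.046955

0.046955


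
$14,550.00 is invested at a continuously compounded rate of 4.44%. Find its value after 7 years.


Formula: FV = P * e^(r*t)
Exponent: r*t = 0.0444 * 7 = 0.3108
e^(0.3108) = 1.364516
FV = $14,550.00 * 1.364516 = $19,853.71

$19,853.71


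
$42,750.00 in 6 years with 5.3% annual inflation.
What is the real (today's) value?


Formula: Real value = nominal / (1 + inflation)^years
Price level: (1 + 0.053)^6 = 1.363233
Real value = $42,750.00 / 1.363233 = $31,359.27

$31,359.27


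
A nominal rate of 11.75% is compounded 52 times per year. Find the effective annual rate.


Formula: EAR = (1 + r/m)^m - 1
Period rate: r/m = 0.1175 / 52 = 0.00226
Compounding: (1 + 0.00226)^52 = 1.124533
EAR = 1.124533 - 1 = 0.124533

0.124533


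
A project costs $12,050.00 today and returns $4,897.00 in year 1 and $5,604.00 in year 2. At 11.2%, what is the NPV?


Formula: NPV = C0 + C1/(1+r) + C2/(1+r)^2
Discount C1: $4,897.00 / (1 + 0.112) = $4,403.78
Discount C2: $5,604.00 / (1 + 0.112)^2 = $4,531.99
NPV = -$12,050.00 + $4,403.78 + $4,531.99 = -$3,114.24

-$3,114.24


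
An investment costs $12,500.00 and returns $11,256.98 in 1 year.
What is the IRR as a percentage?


Formula: IRR = C1/C0 - 1
Substituting: IRR = $11,256.98 / $12,500.00 - 1
Ratio: 0.900558 - 1 = -0.099442
IRR = -9.9442%

-9.9442%


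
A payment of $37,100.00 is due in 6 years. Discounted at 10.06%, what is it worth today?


Formula: PV = FV / (1 + r)^n
Substituting: PV = $37,100.00 / (1 + 0.1006)^6
Discount factor: (1.1006)^6 = 1.777367
PV = $37,100.00 / 1.777367 = $20,873.58

$20,873.58


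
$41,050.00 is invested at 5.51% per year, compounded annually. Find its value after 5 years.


Formula: FV = P * (1 + r)^n
Substituting: FV = $41,050.00 * (1 + 0.0551)^5
Growth factor: (1.0551)^5 = 1.30758
FV = $41,050.00 * 1.30758 = $53,676.14

$53,676.14


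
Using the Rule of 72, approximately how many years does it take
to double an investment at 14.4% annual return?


Formula: Years ≈ 72 / r
Substituting: Years ≈ 72 / 14.4
Years ≈ 5.0

5.0 years


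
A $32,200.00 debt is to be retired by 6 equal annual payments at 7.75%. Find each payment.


Formula: PMT = PV * r / (1 - (1+r)^(-n))
Denominator: 1 - (1 + 0.0775)^(-6) = 0.361007
Numerator: $32,200.00 * 0.0775 = 2495.5
PMT = 2495.5 / 0.361007 = $6,912.61

$6,912.61


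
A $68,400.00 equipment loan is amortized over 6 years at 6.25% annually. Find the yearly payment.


Formula: PMT = PV * r / (1 - (1+r)^(-n))
Denominator: 1 - (1 + 0.0625)^(-6) = 0.304933
Numerator: $68,400.00 * 0.0625 = 4275.0
PMT = 4275.0 / 0.304933 = $14,019.45

$14,019.45


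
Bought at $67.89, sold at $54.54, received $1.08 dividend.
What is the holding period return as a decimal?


Formula: HPR = (P1 - P0 + D) / P0
Gain: $54.54 - $67.89 + $1.08 = -$12.27
HPR = -$12.27 / $67.89 = -0.1807

-0.1807


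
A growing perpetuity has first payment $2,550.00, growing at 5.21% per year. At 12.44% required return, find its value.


Formula: PV = C / (r - g)
Spread: r - g = 0.1244 - 0.0521 = 0.0723
Substituting: PV = $2,550.00 / 0.0723
PV = $35,269.71

$35,269.71


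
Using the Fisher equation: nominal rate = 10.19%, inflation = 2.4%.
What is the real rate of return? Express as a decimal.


Formula: (1 + r_real) = (1 + r_nom) / (1 + inflation)
Substituting: (1 + r_real) = 1.1019 / 1.024
(1 + r_real) = 1.076074
r_real = 1.076074 - 1 = 0.076074

0.076074


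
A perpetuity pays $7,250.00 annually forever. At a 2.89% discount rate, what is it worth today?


Formula: PV = C / r
Substituting: PV = $7,250.00 / 0.0289
PV = $250,865.05

$250,865.05


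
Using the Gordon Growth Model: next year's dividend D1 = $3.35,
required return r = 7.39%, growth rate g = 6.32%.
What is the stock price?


Formula: P = D1 / (r - g)
Spread: r - g = 0.0739 - 0.0632 = 0.0107
Substituting: P = $3.35 / 0.0107
P = $313.08

$313.08


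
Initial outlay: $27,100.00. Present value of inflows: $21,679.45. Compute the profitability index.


Formula: PI = PV(cash flows) / initial investment
Substituting: PI = $21,679.45 / $27,100.00
PI = 0.8

0.8


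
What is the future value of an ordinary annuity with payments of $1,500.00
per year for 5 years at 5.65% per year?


Formula: FV = PMT * ((1+r)^n - 1) / r
Growth factor: (1 + 0.0565)^5 = 1.316278
Numerator: 1.316278 - 1 = 0.316278
FV = $1,500.00 * 0.316278 / 0.0565 = $8,396.75

$8,396.75


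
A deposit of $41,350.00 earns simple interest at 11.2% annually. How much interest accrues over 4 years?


Formula: I = P * r * t
Substituting: I = $41,350.00 * 0.112 * 4
Step: I = $41,350.00 * 0.448
I = $18,524.80

$18,524.80


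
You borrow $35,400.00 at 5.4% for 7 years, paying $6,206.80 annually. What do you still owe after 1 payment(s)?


Formula: Balance = PV*(1+r)^k - PMT*((1+r)^k - 1)/r
Growth: (1 + 0.054)^1 = 1.054
Accumulated factor: ((1+r)^k - 1)/r = 1.0
Balance = $35,400.00 * 1.054 - $6,206.80 * 1.0
Balance = $31,104.80

$31,104.80


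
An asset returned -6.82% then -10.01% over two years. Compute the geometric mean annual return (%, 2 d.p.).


Formula: Geometric mean = ((1+r1)*(1+r2))^(1/2) - 1
Product: (1 + -0.0682) * (1 + -0.1001) = 0.9318 * 0.8999 = 0.838527
Square root: 0.838527^0.5 = 0.915711
Geometric mean = 0.915711 - 1 = -0.084289
As percentage: -8.43%

-8.43%


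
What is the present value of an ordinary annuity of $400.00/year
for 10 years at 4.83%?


Formula: PV = PMT * (1 - (1+r)^(-n)) / r
Discount factor: (1 + 0.0483)^(-10) = 0.623942
Bracket: 1 - 0.623942 = 0.376058
PV = $400.00 * 0.376058 / 0.0483 = $3,114.35

$3,114.35


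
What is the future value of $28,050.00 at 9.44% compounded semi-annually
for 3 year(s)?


Formula: FV = P * (1 + r/m)^(m*t)
Period rate: r/m = 0.0944 / 2 = 0.0472
Total periods: m*t = 2 * 3 = 6
Growth factor: (1 + 0.0472)^6 = 1.318797
FV = $28,050.00 * 1.318797 = $36,992.24

$36,992.24


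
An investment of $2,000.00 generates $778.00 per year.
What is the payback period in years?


Formula: Payback = investment / annual cash flow
Substituting: Payback = $2,000.00 / $778.00
Payback = 2.5707 years

2.5707 years


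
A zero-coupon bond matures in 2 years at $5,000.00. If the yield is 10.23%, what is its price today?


Formula: Price = FV / (1 + r)^n
Substituting: Price = $5,000.00 / (1 + 0.1023)^2
Discount factor: (1.1023)^2 = 1.215065
Price = $5,000.00 / 1.215065 = $4,115.01

$4,115.01


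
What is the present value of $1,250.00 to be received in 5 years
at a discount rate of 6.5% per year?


Formula: PV = FV / (1 + r)^n
Substituting: PV = $1,250.00 / (1 + 0.065)^5
Discount factor: (1.065)^5 = 1.370087
PV = $1,250.00 / 1.370087 = $912.35

$912.35


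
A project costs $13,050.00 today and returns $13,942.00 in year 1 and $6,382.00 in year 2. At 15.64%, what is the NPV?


Formula: NPV = C0 + C1/(1+r) + C2/(1+r)^2
Discount C1: $13,942.00 / (1 + 0.1564) = $12,056.38
Discount C2: $6,382.00 / (1 + 0.1564)^2 = $4,772.44
NPV = -$13,050.00 + $12,056.38 + $4,772.44 = $3,778.82

$3,778.82


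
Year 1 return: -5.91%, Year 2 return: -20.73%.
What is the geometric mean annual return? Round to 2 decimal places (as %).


Formula: Geometric mean = ((1+r1)*(1+r2))^(1/2) - 1
Product: (1 + -0.0591) * (1 + -0.2073) = 0.9409 * 0.7927 = 0.745851
Square root: 0.745851^0.5 = 0.863627
Geometric mean = 0.863627 - 1 = -0.136373
As percentage: -13.64%

-13.64%


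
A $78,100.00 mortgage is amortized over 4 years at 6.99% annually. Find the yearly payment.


Formula: PMT = PV * r / (1 - (1+r)^(-n))
Denominator: 1 - (1 + 0.0699)^(-4) = 0.23682
Numerator: $78,100.00 * 0.0699 = 5459.19
PMT = 5459.19 / 0.23682 = $23,052.11

$23,052.11


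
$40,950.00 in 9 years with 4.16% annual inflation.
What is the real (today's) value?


Formula: Real value = nominal / (1 + inflation)^years
Price level: (1 + 0.0416)^9 = 1.443141
Real value = $40,950.00 / 1.443141 = $28,375.61

$28,375.61


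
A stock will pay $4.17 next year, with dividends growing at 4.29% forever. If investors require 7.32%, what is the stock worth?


Formula: P = D1 / (r - g)
Spread: r - g = 0.0732 - 0.0429 = 0.0303
Substituting: P = $4.17 / 0.0303
P = $137.62

$137.62


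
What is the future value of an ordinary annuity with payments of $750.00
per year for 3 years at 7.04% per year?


Formula: FV = PMT * ((1+r)^n - 1) / r
Growth factor: (1 + 0.0704)^3 = 1.226417
Numerator: 1.226417 - 1 = 0.226417
FV = $750.00 * 0.226417 / 0.0704 = $2,412.12

$2,412.12


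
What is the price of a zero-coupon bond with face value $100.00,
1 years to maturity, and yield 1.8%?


Formula: Price = FV / (1 + r)^n
Substituting: Price = $100.00 / (1 + 0.018)^1
Discount factor: (1.018)^1 = 1.018
Price = $100.00 / 1.018 = $98.23

$98.23


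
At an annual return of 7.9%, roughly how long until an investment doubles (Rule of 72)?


Formula: Years ≈ 72 / r
Substituting: Years ≈ 72 / 7.9
Years ≈ 9.1

9.1 years


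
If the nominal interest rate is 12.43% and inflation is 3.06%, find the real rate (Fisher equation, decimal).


Formula: (1 + r_real) = (1 + r_nom) / (1 + inflation)
Substituting: (1 + r_real) = 1.1243 / 1.0306
(1 + r_real) = 1.090918
r_real = 1.090918 - 1 = 0.090918

0.090918


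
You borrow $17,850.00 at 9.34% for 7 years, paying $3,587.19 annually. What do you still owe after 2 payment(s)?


Formula: Balance = PV*(1+r)^k - PMT*((1+r)^k - 1)/r
Growth: (1 + 0.0934)^2 = 1.195524
Accumulated factor: ((1+r)^k - 1)/r = 2.0934
Balance = $17,850.00 * 1.195524 - $3,587.19 * 2.0934
Balance = $13,830.67

$13,830.67


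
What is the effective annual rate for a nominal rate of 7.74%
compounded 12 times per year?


Formula: EAR = (1 + r/m)^m - 1
Period rate: r/m = 0.0774 / 12 = 0.00645
Compounding: (1 + 0.00645)^12 = 1.080206
EAR = 1.080206 - 1 = 0.080206

0.080206


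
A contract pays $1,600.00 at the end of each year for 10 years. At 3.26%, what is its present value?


Formula: PV = PMT * (1 - (1+r)^(-n)) / r
Discount factor: (1 + 0.0326)^(-10) = 0.725569
Bracket: 1 - 0.725569 = 0.274431
PV = $1,600.00 * 0.274431 / 0.0326 = $13,469.00

$13,469.00


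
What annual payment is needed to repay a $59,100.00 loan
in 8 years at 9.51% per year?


Formula: PMT = PV * r / (1 - (1+r)^(-n))
Denominator: 1 - (1 + 0.0951)^(-8) = 0.51653
Numerator: $59,100.00 * 0.0951 = 5620.41
PMT = 5620.41 / 0.51653 = $10,881.10

$10,881.10


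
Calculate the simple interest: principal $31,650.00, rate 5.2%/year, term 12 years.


Formula: I = P * r * t
Substituting: I = $31,650.00 * 0.052 * 12
Step: I = $31,650.00 * 0.624
I = $19,749.60

$19,749.60


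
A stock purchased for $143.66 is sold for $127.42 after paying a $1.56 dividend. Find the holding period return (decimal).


Formula: HPR = (P1 - P0 + D) / P0
Gain: $127.42 - $143.66 + $1.56 = -$14.68
HPR = -$14.68 / $143.66 = -0.1022

-0.1022


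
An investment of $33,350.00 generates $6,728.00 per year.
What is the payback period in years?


Formula: Payback = investment / annual cash flow
Substituting: Payback = $33,350.00 / $6,728.00
Payback = 4.9569 years

4.9569 years


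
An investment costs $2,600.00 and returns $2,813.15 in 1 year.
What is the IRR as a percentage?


Formula: IRR = C1/C0 - 1
Substituting: IRR = $2,813.15 / $2,600.00 - 1
Ratio: 1.081981 - 1 = 0.081981
IRR = 8.1981%

8.1981%


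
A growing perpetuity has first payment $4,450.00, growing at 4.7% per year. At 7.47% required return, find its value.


Formula: PV = C / (r - g)
Spread: r - g = 0.0747 - 0.047 = 0.0277
Substituting: PV = $4,450.00 / 0.0277
PV = $160,649.82

$160,649.82


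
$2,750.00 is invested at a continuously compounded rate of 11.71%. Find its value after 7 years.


Formula: FV = P * e^(r*t)
Exponent: r*t = 0.1171 * 7 = 0.8197
e^(0.8197) = 2.269819
FV = $2,750.00 * 2.269819 = $6,242.00

$6,242.00


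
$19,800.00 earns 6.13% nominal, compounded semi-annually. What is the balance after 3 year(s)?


Formula: FV = P * (1 + r/m)^(m*t)
Period rate: r/m = 0.0613 / 2 = 0.03065
Total periods: m*t = 2 * 3 = 6
Growth factor: (1 + 0.03065)^6 = 1.198581
FV = $19,800.00 * 1.198581 = $23,731.90

$23,731.90


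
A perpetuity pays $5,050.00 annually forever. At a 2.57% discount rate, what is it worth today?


Formula: PV = C / r
Substituting: PV = $5,050.00 / 0.0257
PV = $196,498.05

$196,498.05


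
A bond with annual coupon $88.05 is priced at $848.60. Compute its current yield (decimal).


Formula: Current yield = annual coupon / price
Substituting: CY = $88.05 / $848.60
CY = 0.103759

0.103759


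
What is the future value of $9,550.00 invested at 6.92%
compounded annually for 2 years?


Formula: FV = P * (1 + r)^n
Substituting: FV = $9,550.00 * (1 + 0.0692)^2
Growth factor: (1.0692)^2 = 1.143189
FV = $9,550.00 * 1.143189 = $10,917.45

$10,917.45


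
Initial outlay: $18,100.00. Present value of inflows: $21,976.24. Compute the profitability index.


Formula: PI = PV(cash flows) / initial investment
Substituting: PI = $21,976.24 / $18,100.00
PI = 1.2142

1.2142


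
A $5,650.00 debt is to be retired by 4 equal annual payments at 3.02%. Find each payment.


Formula: PMT = PV * r / (1 - (1+r)^(-n))
Denominator: 1 - (1 + 0.0302)^(-4) = 0.112203
Numerator: $5,650.00 * 0.0302 = 170.63
PMT = 170.63 / 0.112203 = $1,520.73

$1,520.73


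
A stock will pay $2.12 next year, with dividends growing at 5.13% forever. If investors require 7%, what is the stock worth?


Formula: P = D1 / (r - g)
Spread: r - g = 0.07 - 0.0513 = 0.0187
Substituting: P = $2.12 / 0.0187
P = $113.37

$113.37


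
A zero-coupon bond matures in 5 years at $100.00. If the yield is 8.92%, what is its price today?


Formula: Price = FV / (1 + r)^n
Substituting: Price = $100.00 / (1 + 0.0892)^5
Discount factor: (1.0892)^5 = 1.532986
Price = $100.00 / 1.532986 = $65.23

$65.23


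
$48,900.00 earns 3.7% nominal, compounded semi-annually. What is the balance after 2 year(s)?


Formula: FV = P * (1 + r/m)^(m*t)
Period rate: r/m = 0.037 / 2 = 0.0185
Total periods: m*t = 2 * 2 = 4
Growth factor: (1 + 0.0185)^4 = 1.076079
FV = $48,900.00 * 1.076079 = $52,620.26

$52,620.26
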